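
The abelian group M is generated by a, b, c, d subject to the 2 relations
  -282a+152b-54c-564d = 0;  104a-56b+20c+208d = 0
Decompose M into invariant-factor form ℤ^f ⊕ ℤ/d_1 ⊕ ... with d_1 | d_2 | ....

rank_ℚ(R)=2; free=4−2=2
SNF(R) diag = [2, 4] → torsion [2, 4]

Answer: M ≅ ℤ^2 ⊕ ℤ/2 ⊕ ℤ/4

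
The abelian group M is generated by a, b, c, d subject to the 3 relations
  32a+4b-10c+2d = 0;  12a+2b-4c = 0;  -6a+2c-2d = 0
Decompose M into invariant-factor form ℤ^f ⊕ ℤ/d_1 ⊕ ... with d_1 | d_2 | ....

rank_ℚ(R)=3; free=4−3=1
SNF(R) diag = [2, 2, 2] → torsion [2, 2, 2]

Answer: M ≅ ℤ^1 ⊕ ℤ/2 ⊕ ℤ/2 ⊕ ℤ/2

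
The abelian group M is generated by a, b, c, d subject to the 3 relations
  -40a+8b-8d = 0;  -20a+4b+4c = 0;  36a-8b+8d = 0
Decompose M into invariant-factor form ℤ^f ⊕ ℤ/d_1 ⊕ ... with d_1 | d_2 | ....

rank_ℚ(R)=3; free=4−3=1
SNF(R) diag = [4, 4, 8] → torsion [4, 4, 8]

Answer: M ≅ ℤ^1 ⊕ ℤ/4 ⊕ ℤ/4 ⊕ ℤ/8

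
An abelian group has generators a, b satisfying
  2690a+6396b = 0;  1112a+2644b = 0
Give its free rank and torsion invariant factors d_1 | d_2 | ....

rank_ℚ(R)=2; free=2−2=0
SNF(R) diag = [2, 4] → torsion [2, 4]

Answer: M ≅ ℤ/2 ⊕ ℤ/4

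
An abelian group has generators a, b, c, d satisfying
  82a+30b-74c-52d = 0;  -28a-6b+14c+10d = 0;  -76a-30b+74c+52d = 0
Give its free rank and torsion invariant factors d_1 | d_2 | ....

Answer: M ≅ ℤ^1 ⊕ ℤ/2 ⊕ ℤ/6 ⊕ ℤ/6

Derivation:
rank_ℚ(R)=3; free=4−3=1
SNF(R) diag = [2, 6, 6] → torsion [2, 6, 6]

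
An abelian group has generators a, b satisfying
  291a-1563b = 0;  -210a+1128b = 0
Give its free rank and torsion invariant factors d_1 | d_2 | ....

rank_ℚ(R)=2; free=2−2=0
SNF(R) diag = [3, 6] → torsion [3, 6]

Answer: M ≅ ℤ/3 ⊕ ℤ/6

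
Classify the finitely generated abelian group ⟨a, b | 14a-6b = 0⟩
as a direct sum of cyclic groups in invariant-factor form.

rank_ℚ(R)=1; free=2−1=1
SNF(R) diag = [2] → torsion [2]

Answer: M ≅ ℤ^1 ⊕ ℤ/2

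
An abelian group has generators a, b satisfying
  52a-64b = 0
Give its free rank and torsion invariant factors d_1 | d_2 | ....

rank_ℚ(R)=1; free=2−1=1
SNF(R) diag = [4] → torsion [4]

Answer: M ≅ ℤ^1 ⊕ ℤ/4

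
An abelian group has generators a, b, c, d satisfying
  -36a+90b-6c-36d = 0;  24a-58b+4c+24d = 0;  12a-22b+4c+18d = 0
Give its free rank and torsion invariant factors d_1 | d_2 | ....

Answer: M ≅ ℤ^1 ⊕ ℤ/2 ⊕ ℤ/6 ⊕ ℤ/6

Derivation:
rank_ℚ(R)=3; free=4−3=1
SNF(R) diag = [2, 6, 6] → torsion [2, 6, 6]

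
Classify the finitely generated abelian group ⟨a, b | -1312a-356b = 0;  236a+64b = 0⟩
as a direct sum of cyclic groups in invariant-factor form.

Answer: M ≅ ℤ/4 ⊕ ℤ/12

Derivation:
rank_ℚ(R)=2; free=2−2=0
SNF(R) diag = [4, 12] → torsion [4, 12]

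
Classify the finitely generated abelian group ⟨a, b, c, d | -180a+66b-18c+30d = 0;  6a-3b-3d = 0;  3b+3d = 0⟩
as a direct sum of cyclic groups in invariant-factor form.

rank_ℚ(R)=3; free=4−3=1
SNF(R) diag = [3, 6, 18] → torsion [3, 6, 18]

Answer: M ≅ ℤ^1 ⊕ ℤ/3 ⊕ ℤ/6 ⊕ ℤ/18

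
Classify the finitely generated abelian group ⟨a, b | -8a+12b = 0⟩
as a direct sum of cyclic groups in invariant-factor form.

Answer: M ≅ ℤ^1 ⊕ ℤ/4

Derivation:
rank_ℚ(R)=1; free=2−1=1
SNF(R) diag = [4] → torsion [4]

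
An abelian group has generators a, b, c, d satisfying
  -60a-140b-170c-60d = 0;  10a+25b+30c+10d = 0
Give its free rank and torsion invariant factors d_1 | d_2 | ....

Answer: M ≅ ℤ^2 ⊕ ℤ/5 ⊕ ℤ/10

Derivation:
rank_ℚ(R)=2; free=4−2=2
SNF(R) diag = [5, 10] → torsion [5, 10]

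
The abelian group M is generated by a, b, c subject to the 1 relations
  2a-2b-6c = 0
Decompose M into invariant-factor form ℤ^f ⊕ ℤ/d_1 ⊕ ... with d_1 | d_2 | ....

Answer: M ≅ ℤ^2 ⊕ ℤ/2

Derivation:
rank_ℚ(R)=1; free=3−1=2
SNF(R) diag = [2] → torsion [2]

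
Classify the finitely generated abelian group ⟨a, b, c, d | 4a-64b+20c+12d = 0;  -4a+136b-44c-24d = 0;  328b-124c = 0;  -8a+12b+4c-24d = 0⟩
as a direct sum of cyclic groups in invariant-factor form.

Answer: M ≅ ℤ/4 ⊕ ℤ/4 ⊕ ℤ/12 ⊕ ℤ/12

Derivation:
rank_ℚ(R)=4; free=4−4=0
SNF(R) diag = [4, 4, 12, 12] → torsion [4, 4, 12, 12]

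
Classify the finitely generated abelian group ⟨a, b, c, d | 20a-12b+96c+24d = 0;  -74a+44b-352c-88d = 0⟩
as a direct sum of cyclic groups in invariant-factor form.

Answer: M ≅ ℤ^2 ⊕ ℤ/2 ⊕ ℤ/4

Derivation:
rank_ℚ(R)=2; free=4−2=2
SNF(R) diag = [2, 4] → torsion [2, 4]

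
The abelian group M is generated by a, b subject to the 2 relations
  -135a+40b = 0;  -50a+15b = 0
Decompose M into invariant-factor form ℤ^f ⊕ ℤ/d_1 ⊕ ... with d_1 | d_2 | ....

Answer: M ≅ ℤ/5 ⊕ ℤ/5

Derivation:
rank_ℚ(R)=2; free=2−2=0
SNF(R) diag = [5, 5] → torsion [5, 5]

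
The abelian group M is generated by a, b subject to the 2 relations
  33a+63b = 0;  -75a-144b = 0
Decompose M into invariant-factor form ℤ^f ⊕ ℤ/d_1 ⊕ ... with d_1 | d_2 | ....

Answer: M ≅ ℤ/3 ⊕ ℤ/9

Derivation:
rank_ℚ(R)=2; free=2−2=0
SNF(R) diag = [3, 9] → torsion [3, 9]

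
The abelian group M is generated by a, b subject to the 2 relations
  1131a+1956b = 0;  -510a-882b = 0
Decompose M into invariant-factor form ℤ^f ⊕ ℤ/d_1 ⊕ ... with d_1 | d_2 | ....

Answer: M ≅ ℤ/3 ⊕ ℤ/6

Derivation:
rank_ℚ(R)=2; free=2−2=0
SNF(R) diag = [3, 6] → torsion [3, 6]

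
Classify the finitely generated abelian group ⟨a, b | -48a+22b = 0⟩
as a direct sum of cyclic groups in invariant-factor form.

Answer: M ≅ ℤ^1 ⊕ ℤ/2

Derivation:
rank_ℚ(R)=1; free=2−1=1
SNF(R) diag = [2] → torsion [2]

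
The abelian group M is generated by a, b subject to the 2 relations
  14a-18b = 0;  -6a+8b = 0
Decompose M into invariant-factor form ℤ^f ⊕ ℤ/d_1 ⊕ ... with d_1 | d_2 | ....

rank_ℚ(R)=2; free=2−2=0
SNF(R) diag = [2, 2] → torsion [2, 2]

Answer: M ≅ ℤ/2 ⊕ ℤ/2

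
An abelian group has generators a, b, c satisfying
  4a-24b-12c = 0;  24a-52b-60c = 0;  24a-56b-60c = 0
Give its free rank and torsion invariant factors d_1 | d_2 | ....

rank_ℚ(R)=3; free=3−3=0
SNF(R) diag = [4, 4, 12] → torsion [4, 4, 12]

Answer: M ≅ ℤ/4 ⊕ ℤ/4 ⊕ ℤ/12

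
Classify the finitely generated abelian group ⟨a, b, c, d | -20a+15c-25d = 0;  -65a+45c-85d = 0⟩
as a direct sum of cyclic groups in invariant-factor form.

Answer: M ≅ ℤ^2 ⊕ ℤ/5 ⊕ ℤ/15

Derivation:
rank_ℚ(R)=2; free=4−2=2
SNF(R) diag = [5, 15] → torsion [5, 15]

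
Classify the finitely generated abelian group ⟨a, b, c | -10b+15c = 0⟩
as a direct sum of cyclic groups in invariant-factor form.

Answer: M ≅ ℤ^2 ⊕ ℤ/5

Derivation:
rank_ℚ(R)=1; free=3−1=2
SNF(R) diag = [5] → torsion [5]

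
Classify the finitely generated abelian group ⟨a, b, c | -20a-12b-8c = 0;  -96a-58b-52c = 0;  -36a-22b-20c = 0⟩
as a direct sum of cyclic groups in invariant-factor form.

Answer: M ≅ ℤ/2 ⊕ ℤ/4 ⊕ ℤ/8

Derivation:
rank_ℚ(R)=3; free=3−3=0
SNF(R) diag = [2, 4, 8] → torsion [2, 4, 8]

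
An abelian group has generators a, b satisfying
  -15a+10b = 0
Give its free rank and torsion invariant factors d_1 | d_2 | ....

Answer: M ≅ ℤ^1 ⊕ ℤ/5

Derivation:
rank_ℚ(R)=1; free=2−1=1
SNF(R) diag = [5] → torsion [5]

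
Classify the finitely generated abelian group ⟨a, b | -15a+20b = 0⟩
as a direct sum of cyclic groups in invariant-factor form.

Answer: M ≅ ℤ^1 ⊕ ℤ/5

Derivation:
rank_ℚ(R)=1; free=2−1=1
SNF(R) diag = [5] → torsion [5]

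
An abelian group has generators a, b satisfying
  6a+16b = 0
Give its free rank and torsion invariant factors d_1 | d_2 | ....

rank_ℚ(R)=1; free=2−1=1
SNF(R) diag = [2] → torsion [2]

Answer: M ≅ ℤ^1 ⊕ ℤ/2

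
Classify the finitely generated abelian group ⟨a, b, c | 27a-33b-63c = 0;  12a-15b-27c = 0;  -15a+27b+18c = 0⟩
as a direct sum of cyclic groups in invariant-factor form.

Answer: M ≅ ℤ/3 ⊕ ℤ/3 ⊕ ℤ/9

Derivation:
rank_ℚ(R)=3; free=3−3=0
SNF(R) diag = [3, 3, 9] → torsion [3, 3, 9]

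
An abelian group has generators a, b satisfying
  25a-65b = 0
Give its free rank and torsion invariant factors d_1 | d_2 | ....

rank_ℚ(R)=1; free=2−1=1
SNF(R) diag = [5] → torsion [5]

Answer: M ≅ ℤ^1 ⊕ ℤ/5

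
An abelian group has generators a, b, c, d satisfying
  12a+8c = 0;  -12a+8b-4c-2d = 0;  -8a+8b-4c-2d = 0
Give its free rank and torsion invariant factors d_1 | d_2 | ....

Answer: M ≅ ℤ^1 ⊕ ℤ/2 ⊕ ℤ/4 ⊕ ℤ/8

Derivation:
rank_ℚ(R)=3; free=4−3=1
SNF(R) diag = [2, 4, 8] → torsion [2, 4, 8]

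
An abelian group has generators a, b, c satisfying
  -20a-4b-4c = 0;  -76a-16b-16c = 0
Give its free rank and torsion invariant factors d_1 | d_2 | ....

Answer: M ≅ ℤ^1 ⊕ ℤ/4 ⊕ ℤ/4

Derivation:
rank_ℚ(R)=2; free=3−2=1
SNF(R) diag = [4, 4] → torsion [4, 4]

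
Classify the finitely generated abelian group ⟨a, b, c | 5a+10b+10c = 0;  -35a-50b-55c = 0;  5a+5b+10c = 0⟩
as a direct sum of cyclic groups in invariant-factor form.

Answer: M ≅ ℤ/5 ⊕ ℤ/5 ⊕ ℤ/15

Derivation:
rank_ℚ(R)=3; free=3−3=0
SNF(R) diag = [5, 5, 15] → torsion [5, 5, 15]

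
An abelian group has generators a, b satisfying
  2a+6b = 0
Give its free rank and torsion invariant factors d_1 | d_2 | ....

Answer: M ≅ ℤ^1 ⊕ ℤ/2

Derivation:
rank_ℚ(R)=1; free=2−1=1
SNF(R) diag = [2] → torsion [2]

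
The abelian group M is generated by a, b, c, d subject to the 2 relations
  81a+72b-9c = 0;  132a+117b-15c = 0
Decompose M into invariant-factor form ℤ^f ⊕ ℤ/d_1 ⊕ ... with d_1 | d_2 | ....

Answer: M ≅ ℤ^2 ⊕ ℤ/3 ⊕ ℤ/9

Derivation:
rank_ℚ(R)=2; free=4−2=2
SNF(R) diag = [3, 9] → torsion [3, 9]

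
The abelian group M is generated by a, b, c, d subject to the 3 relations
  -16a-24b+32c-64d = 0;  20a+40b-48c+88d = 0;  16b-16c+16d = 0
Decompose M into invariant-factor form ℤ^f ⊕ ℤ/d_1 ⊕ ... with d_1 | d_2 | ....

Answer: M ≅ ℤ^1 ⊕ ℤ/4 ⊕ ℤ/8 ⊕ ℤ/16

Derivation:
rank_ℚ(R)=3; free=4−3=1
SNF(R) diag = [4, 8, 16] → torsion [4, 8, 16]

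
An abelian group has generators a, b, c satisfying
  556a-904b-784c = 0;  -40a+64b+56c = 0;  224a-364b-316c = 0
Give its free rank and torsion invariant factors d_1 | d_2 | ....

rank_ℚ(R)=3; free=3−3=0
SNF(R) diag = [4, 4, 8] → torsion [4, 4, 8]

Answer: M ≅ ℤ/4 ⊕ ℤ/4 ⊕ ℤ/8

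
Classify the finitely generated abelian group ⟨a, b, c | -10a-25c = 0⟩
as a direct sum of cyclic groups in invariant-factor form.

Answer: M ≅ ℤ^2 ⊕ ℤ/5

Derivation:
rank_ℚ(R)=1; free=3−1=2
SNF(R) diag = [5] → torsion [5]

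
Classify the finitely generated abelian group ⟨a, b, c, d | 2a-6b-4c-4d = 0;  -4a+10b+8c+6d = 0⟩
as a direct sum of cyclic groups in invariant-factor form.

rank_ℚ(R)=2; free=4−2=2
SNF(R) diag = [2, 2] → torsion [2, 2]

Answer: M ≅ ℤ^2 ⊕ ℤ/2 ⊕ ℤ/2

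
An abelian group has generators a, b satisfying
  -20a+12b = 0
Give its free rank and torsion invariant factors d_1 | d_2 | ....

Answer: M ≅ ℤ^1 ⊕ ℤ/4

Derivation:
rank_ℚ(R)=1; free=2−1=1
SNF(R) diag = [4] → torsion [4]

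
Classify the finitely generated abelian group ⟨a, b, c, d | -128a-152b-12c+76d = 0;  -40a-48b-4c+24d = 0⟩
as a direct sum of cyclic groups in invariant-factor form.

rank_ℚ(R)=2; free=4−2=2
SNF(R) diag = [4, 4] → torsion [4, 4]

Answer: M ≅ ℤ^2 ⊕ ℤ/4 ⊕ ℤ/4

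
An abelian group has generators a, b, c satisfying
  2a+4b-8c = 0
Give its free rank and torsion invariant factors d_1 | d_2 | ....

Answer: M ≅ ℤ^2 ⊕ ℤ/2

Derivation:
rank_ℚ(R)=1; free=3−1=2
SNF(R) diag = [2] → torsion [2]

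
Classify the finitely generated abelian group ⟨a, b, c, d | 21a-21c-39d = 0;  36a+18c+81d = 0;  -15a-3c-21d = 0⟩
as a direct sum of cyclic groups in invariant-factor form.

rank_ℚ(R)=3; free=4−3=1
SNF(R) diag = [3, 9, 18] → torsion [3, 9, 18]

Answer: M ≅ ℤ^1 ⊕ ℤ/3 ⊕ ℤ/9 ⊕ ℤ/18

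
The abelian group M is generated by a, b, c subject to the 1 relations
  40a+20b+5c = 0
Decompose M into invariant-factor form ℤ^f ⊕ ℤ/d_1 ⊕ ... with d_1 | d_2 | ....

rank_ℚ(R)=1; free=3−1=2
SNF(R) diag = [5] → torsion [5]

Answer: M ≅ ℤ^2 ⊕ ℤ/5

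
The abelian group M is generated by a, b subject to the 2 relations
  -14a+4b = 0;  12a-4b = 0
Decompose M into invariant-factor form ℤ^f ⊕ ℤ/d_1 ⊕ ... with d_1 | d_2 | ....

rank_ℚ(R)=2; free=2−2=0
SNF(R) diag = [2, 4] → torsion [2, 4]

Answer: M ≅ ℤ/2 ⊕ ℤ/4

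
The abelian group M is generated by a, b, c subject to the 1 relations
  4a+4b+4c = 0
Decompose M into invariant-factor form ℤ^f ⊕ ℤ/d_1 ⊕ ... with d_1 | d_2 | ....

Answer: M ≅ ℤ^2 ⊕ ℤ/4

Derivation:
rank_ℚ(R)=1; free=3−1=2
SNF(R) diag = [4] → torsion [4]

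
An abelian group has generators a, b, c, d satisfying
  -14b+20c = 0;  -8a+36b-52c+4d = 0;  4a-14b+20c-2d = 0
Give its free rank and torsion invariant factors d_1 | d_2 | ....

Answer: M ≅ ℤ^1 ⊕ ℤ/2 ⊕ ℤ/2 ⊕ ℤ/4

Derivation:
rank_ℚ(R)=3; free=4−3=1
SNF(R) diag = [2, 2, 4] → torsion [2, 2, 4]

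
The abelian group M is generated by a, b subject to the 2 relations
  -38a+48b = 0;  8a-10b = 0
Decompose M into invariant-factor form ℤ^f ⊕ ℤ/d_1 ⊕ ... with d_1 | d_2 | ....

Answer: M ≅ ℤ/2 ⊕ ℤ/2

Derivation:
rank_ℚ(R)=2; free=2−2=0
SNF(R) diag = [2, 2] → torsion [2, 2]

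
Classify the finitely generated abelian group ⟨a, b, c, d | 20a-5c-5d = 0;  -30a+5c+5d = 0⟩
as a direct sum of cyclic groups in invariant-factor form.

rank_ℚ(R)=2; free=4−2=2
SNF(R) diag = [5, 10] → torsion [5, 10]

Answer: M ≅ ℤ^2 ⊕ ℤ/5 ⊕ ℤ/10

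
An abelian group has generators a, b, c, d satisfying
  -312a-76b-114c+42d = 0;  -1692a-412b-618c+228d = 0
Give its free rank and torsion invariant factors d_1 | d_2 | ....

rank_ℚ(R)=2; free=4−2=2
SNF(R) diag = [2, 6] → torsion [2, 6]

Answer: M ≅ ℤ^2 ⊕ ℤ/2 ⊕ ℤ/6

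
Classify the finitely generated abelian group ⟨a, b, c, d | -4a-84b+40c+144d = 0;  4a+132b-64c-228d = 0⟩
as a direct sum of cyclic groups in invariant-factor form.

rank_ℚ(R)=2; free=4−2=2
SNF(R) diag = [4, 12] → torsion [4, 12]

Answer: M ≅ ℤ^2 ⊕ ℤ/4 ⊕ ℤ/12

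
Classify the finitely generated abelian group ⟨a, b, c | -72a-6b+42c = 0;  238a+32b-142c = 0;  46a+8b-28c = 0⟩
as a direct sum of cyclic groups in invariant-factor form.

Answer: M ≅ ℤ/2 ⊕ ℤ/6 ⊕ ℤ/6

Derivation:
rank_ℚ(R)=3; free=3−3=0
SNF(R) diag = [2, 6, 6] → torsion [2, 6, 6]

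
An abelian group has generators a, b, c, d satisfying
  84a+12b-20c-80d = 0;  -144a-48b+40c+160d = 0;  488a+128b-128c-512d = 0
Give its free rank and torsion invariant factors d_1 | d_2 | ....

rank_ℚ(R)=3; free=4−3=1
SNF(R) diag = [4, 8, 24] → torsion [4, 8, 24]

Answer: M ≅ ℤ^1 ⊕ ℤ/4 ⊕ ℤ/8 ⊕ ℤ/24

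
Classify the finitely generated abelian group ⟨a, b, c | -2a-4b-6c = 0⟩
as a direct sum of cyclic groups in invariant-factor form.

Answer: M ≅ ℤ^2 ⊕ ℤ/2

Derivation:
rank_ℚ(R)=1; free=3−1=2
SNF(R) diag = [2] → torsion [2]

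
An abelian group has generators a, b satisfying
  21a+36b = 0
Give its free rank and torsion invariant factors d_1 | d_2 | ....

rank_ℚ(R)=1; free=2−1=1
SNF(R) diag = [3] → torsion [3]

Answer: M ≅ ℤ^1 ⊕ ℤ/3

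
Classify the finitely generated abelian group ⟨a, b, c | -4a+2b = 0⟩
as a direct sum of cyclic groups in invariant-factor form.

rank_ℚ(R)=1; free=3−1=2
SNF(R) diag = [2] → torsion [2]

Answer: M ≅ ℤ^2 ⊕ ℤ/2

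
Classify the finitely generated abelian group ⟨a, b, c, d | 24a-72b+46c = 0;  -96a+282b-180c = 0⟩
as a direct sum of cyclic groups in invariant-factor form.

rank_ℚ(R)=2; free=4−2=2
SNF(R) diag = [2, 6] → torsion [2, 6]

Answer: M ≅ ℤ^2 ⊕ ℤ/2 ⊕ ℤ/6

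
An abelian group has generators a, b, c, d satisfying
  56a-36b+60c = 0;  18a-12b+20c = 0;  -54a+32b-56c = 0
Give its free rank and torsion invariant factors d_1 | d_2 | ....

Answer: M ≅ ℤ^1 ⊕ ℤ/2 ⊕ ℤ/4 ⊕ ℤ/8

Derivation:
rank_ℚ(R)=3; free=4−3=1
SNF(R) diag = [2, 4, 8] → torsion [2, 4, 8]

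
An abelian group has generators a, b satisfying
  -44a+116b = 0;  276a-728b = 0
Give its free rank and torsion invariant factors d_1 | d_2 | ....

Answer: M ≅ ℤ/4 ⊕ ℤ/4

Derivation:
rank_ℚ(R)=2; free=2−2=0
SNF(R) diag = [4, 4] → torsion [4, 4]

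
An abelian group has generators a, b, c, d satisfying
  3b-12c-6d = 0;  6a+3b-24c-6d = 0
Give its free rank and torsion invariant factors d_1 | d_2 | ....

rank_ℚ(R)=2; free=4−2=2
SNF(R) diag = [3, 6] → torsion [3, 6]

Answer: M ≅ ℤ^2 ⊕ ℤ/3 ⊕ ℤ/6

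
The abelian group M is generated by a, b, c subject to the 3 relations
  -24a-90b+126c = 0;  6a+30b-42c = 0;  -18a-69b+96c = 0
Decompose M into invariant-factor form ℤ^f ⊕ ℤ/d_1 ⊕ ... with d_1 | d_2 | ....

rank_ℚ(R)=3; free=3−3=0
SNF(R) diag = [3, 6, 6] → torsion [3, 6, 6]

Answer: M ≅ ℤ/3 ⊕ ℤ/6 ⊕ ℤ/6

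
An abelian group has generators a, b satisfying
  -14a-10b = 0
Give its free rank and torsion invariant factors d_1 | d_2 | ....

rank_ℚ(R)=1; free=2−1=1
SNF(R) diag = [2] → torsion [2]

Answer: M ≅ ℤ^1 ⊕ ℤ/2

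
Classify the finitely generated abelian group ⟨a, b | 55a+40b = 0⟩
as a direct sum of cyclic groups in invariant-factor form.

Answer: M ≅ ℤ^1 ⊕ ℤ/5

Derivation:
rank_ℚ(R)=1; free=2−1=1
SNF(R) diag = [5] → torsion [5]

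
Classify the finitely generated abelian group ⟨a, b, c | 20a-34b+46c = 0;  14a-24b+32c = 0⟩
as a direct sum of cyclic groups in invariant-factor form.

Answer: M ≅ ℤ^1 ⊕ ℤ/2 ⊕ ℤ/2

Derivation:
rank_ℚ(R)=2; free=3−2=1
SNF(R) diag = [2, 2] → torsion [2, 2]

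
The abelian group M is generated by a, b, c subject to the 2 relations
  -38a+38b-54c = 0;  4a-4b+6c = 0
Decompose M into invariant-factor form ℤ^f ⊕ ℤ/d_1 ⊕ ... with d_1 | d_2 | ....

Answer: M ≅ ℤ^1 ⊕ ℤ/2 ⊕ ℤ/6

Derivation:
rank_ℚ(R)=2; free=3−2=1
SNF(R) diag = [2, 6] → torsion [2, 6]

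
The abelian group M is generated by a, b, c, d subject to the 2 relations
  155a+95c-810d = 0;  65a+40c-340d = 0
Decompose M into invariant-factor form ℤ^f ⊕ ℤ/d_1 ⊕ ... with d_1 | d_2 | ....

Answer: M ≅ ℤ^2 ⊕ ℤ/5 ⊕ ℤ/5

Derivation:
rank_ℚ(R)=2; free=4−2=2
SNF(R) diag = [5, 5] → torsion [5, 5]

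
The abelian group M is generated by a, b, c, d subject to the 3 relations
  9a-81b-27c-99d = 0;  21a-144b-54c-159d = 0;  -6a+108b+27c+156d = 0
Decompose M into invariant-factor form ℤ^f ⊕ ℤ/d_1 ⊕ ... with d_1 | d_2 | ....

Answer: M ≅ ℤ^1 ⊕ ℤ/3 ⊕ ℤ/9 ⊕ ℤ/27

Derivation:
rank_ℚ(R)=3; free=4−3=1
SNF(R) diag = [3, 9, 27] → torsion [3, 9, 27]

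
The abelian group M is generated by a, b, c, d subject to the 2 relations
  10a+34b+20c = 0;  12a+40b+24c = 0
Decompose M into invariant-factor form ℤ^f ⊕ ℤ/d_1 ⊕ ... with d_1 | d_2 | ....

Answer: M ≅ ℤ^2 ⊕ ℤ/2 ⊕ ℤ/4

Derivation:
rank_ℚ(R)=2; free=4−2=2
SNF(R) diag = [2, 4] → torsion [2, 4]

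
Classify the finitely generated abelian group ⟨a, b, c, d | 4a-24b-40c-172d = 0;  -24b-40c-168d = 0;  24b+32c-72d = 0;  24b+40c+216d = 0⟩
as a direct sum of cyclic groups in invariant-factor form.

Answer: M ≅ ℤ/4 ⊕ ℤ/8 ⊕ ℤ/24 ⊕ ℤ/48

Derivation:
rank_ℚ(R)=4; free=4−4=0
SNF(R) diag = [4, 8, 24, 48] → torsion [4, 8, 24, 48]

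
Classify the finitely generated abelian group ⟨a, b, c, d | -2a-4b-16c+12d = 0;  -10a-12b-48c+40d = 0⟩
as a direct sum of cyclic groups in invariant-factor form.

Answer: M ≅ ℤ^2 ⊕ ℤ/2 ⊕ ℤ/4

Derivation:
rank_ℚ(R)=2; free=4−2=2
SNF(R) diag = [2, 4] → torsion [2, 4]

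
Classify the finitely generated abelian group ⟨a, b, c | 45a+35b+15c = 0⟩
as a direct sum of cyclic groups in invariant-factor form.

rank_ℚ(R)=1; free=3−1=2
SNF(R) diag = [5] → torsion [5]

Answer: M ≅ ℤ^2 ⊕ ℤ/5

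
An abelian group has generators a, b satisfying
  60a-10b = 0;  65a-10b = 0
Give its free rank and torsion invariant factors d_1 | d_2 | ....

Answer: M ≅ ℤ/5 ⊕ ℤ/10

Derivation:
rank_ℚ(R)=2; free=2−2=0
SNF(R) diag = [5, 10] → torsion [5, 10]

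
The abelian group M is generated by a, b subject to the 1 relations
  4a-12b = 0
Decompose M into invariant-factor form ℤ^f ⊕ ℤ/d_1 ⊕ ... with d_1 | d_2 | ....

rank_ℚ(R)=1; free=2−1=1
SNF(R) diag = [4] → torsion [4]

Answer: M ≅ ℤ^1 ⊕ ℤ/4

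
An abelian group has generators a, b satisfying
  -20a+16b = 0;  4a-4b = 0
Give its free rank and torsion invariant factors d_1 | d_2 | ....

Answer: M ≅ ℤ/4 ⊕ ℤ/4

Derivation:
rank_ℚ(R)=2; free=2−2=0
SNF(R) diag = [4, 4] → torsion [4, 4]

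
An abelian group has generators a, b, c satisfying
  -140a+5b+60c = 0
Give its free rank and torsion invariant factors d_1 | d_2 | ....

rank_ℚ(R)=1; free=3−1=2
SNF(R) diag = [5] → torsion [5]

Answer: M ≅ ℤ^2 ⊕ ℤ/5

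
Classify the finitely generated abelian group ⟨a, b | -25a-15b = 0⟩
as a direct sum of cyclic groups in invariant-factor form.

Answer: M ≅ ℤ^1 ⊕ ℤ/5

Derivation:
rank_ℚ(R)=1; free=2−1=1
SNF(R) diag = [5] → torsion [5]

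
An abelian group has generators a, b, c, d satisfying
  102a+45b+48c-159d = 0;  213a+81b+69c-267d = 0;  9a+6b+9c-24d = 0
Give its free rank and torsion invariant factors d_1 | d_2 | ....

Answer: M ≅ ℤ^1 ⊕ ℤ/3 ⊕ ℤ/3 ⊕ ℤ/6

Derivation:
rank_ℚ(R)=3; free=4−3=1
SNF(R) diag = [3, 3, 6] → torsion [3, 3, 6]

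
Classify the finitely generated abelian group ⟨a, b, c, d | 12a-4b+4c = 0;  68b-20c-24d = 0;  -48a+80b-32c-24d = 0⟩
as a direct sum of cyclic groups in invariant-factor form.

rank_ℚ(R)=3; free=4−3=1
SNF(R) diag = [4, 12, 24] → torsion [4, 12, 24]

Answer: M ≅ ℤ^1 ⊕ ℤ/4 ⊕ ℤ/12 ⊕ ℤ/24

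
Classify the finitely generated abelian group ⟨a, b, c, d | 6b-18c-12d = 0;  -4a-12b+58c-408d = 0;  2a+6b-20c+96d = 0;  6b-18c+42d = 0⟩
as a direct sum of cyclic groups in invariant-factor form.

Answer: M ≅ ℤ/2 ⊕ ℤ/6 ⊕ ℤ/18 ⊕ ℤ/54

Derivation:
rank_ℚ(R)=4; free=4−4=0
SNF(R) diag = [2, 6, 18, 54] → torsion [2, 6, 18, 54]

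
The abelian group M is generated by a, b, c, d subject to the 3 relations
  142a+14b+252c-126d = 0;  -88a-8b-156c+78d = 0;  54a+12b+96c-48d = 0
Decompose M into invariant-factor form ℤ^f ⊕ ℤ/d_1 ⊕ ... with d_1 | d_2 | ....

rank_ℚ(R)=3; free=4−3=1
SNF(R) diag = [2, 6, 6] → torsion [2, 6, 6]

Answer: M ≅ ℤ^1 ⊕ ℤ/2 ⊕ ℤ/6 ⊕ ℤ/6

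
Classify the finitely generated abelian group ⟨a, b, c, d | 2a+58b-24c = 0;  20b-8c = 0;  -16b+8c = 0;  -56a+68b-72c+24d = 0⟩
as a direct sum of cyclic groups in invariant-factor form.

rank_ℚ(R)=4; free=4−4=0
SNF(R) diag = [2, 4, 8, 24] → torsion [2, 4, 8, 24]

Answer: M ≅ ℤ/2 ⊕ ℤ/4 ⊕ ℤ/8 ⊕ ℤ/24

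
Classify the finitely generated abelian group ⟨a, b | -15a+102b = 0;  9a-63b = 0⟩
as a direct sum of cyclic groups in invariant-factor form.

rank_ℚ(R)=2; free=2−2=0
SNF(R) diag = [3, 9] → torsion [3, 9]

Answer: M ≅ ℤ/3 ⊕ ℤ/9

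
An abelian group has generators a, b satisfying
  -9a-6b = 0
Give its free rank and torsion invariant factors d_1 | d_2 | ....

rank_ℚ(R)=1; free=2−1=1
SNF(R) diag = [3] → torsion [3]

Answer: M ≅ ℤ^1 ⊕ ℤ/3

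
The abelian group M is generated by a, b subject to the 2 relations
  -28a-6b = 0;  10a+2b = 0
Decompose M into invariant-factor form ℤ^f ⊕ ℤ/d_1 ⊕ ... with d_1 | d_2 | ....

rank_ℚ(R)=2; free=2−2=0
SNF(R) diag = [2, 2] → torsion [2, 2]

Answer: M ≅ ℤ/2 ⊕ ℤ/2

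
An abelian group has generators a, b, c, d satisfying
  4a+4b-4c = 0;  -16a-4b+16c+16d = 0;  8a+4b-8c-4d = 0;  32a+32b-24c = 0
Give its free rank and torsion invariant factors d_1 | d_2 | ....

Answer: M ≅ ℤ/4 ⊕ ℤ/4 ⊕ ℤ/4 ⊕ ℤ/8

Derivation:
rank_ℚ(R)=4; free=4−4=0
SNF(R) diag = [4, 4, 4, 8] → torsion [4, 4, 4, 8]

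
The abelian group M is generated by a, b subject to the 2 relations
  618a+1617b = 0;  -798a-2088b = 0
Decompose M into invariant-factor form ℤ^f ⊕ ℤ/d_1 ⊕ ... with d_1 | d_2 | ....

Answer: M ≅ ℤ/3 ⊕ ℤ/6

Derivation:
rank_ℚ(R)=2; free=2−2=0
SNF(R) diag = [3, 6] → torsion [3, 6]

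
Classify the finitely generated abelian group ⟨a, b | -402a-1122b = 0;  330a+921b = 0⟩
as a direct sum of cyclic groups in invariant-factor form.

rank_ℚ(R)=2; free=2−2=0
SNF(R) diag = [3, 6] → torsion [3, 6]

Answer: M ≅ ℤ/3 ⊕ ℤ/6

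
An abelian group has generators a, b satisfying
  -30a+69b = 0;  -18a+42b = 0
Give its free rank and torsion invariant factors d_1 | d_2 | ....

Answer: M ≅ ℤ/3 ⊕ ℤ/6

Derivation:
rank_ℚ(R)=2; free=2−2=0
SNF(R) diag = [3, 6] → torsion [3, 6]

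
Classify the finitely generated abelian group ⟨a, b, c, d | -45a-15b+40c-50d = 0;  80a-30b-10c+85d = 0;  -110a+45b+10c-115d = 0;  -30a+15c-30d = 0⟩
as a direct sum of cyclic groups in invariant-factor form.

rank_ℚ(R)=4; free=4−4=0
SNF(R) diag = [5, 5, 15, 15] → torsion [5, 5, 15, 15]

Answer: M ≅ ℤ/5 ⊕ ℤ/5 ⊕ ℤ/15 ⊕ ℤ/15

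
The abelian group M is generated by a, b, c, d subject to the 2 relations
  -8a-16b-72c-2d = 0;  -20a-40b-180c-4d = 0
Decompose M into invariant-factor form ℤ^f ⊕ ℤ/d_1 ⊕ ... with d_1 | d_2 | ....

rank_ℚ(R)=2; free=4−2=2
SNF(R) diag = [2, 4] → torsion [2, 4]

Answer: M ≅ ℤ^2 ⊕ ℤ/2 ⊕ ℤ/4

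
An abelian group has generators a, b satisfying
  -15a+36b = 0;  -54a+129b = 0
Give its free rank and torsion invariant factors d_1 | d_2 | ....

rank_ℚ(R)=2; free=2−2=0
SNF(R) diag = [3, 3] → torsion [3, 3]

Answer: M ≅ ℤ/3 ⊕ ℤ/3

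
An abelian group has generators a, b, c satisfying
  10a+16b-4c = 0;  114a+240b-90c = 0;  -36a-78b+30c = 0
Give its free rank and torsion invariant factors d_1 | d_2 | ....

Answer: M ≅ ℤ/2 ⊕ ℤ/6 ⊕ ℤ/6

Derivation:
rank_ℚ(R)=3; free=3−3=0
SNF(R) diag = [2, 6, 6] → torsion [2, 6, 6]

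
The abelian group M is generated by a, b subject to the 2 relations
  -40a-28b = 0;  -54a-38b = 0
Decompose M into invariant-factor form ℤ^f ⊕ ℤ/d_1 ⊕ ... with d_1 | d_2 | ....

rank_ℚ(R)=2; free=2−2=0
SNF(R) diag = [2, 4] → torsion [2, 4]

Answer: M ≅ ℤ/2 ⊕ ℤ/4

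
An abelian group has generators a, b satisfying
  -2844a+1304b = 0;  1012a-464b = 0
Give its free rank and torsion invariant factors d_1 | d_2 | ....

rank_ℚ(R)=2; free=2−2=0
SNF(R) diag = [4, 8] → torsion [4, 8]

Answer: M ≅ ℤ/4 ⊕ ℤ/8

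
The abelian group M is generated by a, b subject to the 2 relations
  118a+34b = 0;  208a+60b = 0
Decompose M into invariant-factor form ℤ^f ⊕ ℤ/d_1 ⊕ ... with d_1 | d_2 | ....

Answer: M ≅ ℤ/2 ⊕ ℤ/4

Derivation:
rank_ℚ(R)=2; free=2−2=0
SNF(R) diag = [2, 4] → torsion [2, 4]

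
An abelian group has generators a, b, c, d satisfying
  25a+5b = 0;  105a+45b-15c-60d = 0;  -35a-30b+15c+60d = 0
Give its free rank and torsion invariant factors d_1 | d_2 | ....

Answer: M ≅ ℤ^1 ⊕ ℤ/5 ⊕ ℤ/5 ⊕ ℤ/15

Derivation:
rank_ℚ(R)=3; free=4−3=1
SNF(R) diag = [5, 5, 15] → torsion [5, 5, 15]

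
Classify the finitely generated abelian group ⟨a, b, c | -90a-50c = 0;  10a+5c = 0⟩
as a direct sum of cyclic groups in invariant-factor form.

rank_ℚ(R)=2; free=3−2=1
SNF(R) diag = [5, 10] → torsion [5, 10]

Answer: M ≅ ℤ^1 ⊕ ℤ/5 ⊕ ℤ/10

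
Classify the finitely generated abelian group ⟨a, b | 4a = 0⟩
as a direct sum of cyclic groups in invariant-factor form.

rank_ℚ(R)=1; free=2−1=1
SNF(R) diag = [4] → torsion [4]

Answer: M ≅ ℤ^1 ⊕ ℤ/4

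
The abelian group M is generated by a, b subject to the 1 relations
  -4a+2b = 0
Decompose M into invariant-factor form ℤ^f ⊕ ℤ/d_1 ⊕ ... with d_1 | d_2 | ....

rank_ℚ(R)=1; free=2−1=1
SNF(R) diag = [2] → torsion [2]

Answer: M ≅ ℤ^1 ⊕ ℤ/2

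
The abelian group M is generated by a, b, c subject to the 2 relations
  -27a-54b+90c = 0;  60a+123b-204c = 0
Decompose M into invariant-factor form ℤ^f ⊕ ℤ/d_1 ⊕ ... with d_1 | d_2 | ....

rank_ℚ(R)=2; free=3−2=1
SNF(R) diag = [3, 9] → torsion [3, 9]

Answer: M ≅ ℤ^1 ⊕ ℤ/3 ⊕ ℤ/9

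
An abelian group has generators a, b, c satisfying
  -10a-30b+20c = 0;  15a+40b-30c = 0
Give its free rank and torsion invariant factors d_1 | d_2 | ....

Answer: M ≅ ℤ^1 ⊕ ℤ/5 ⊕ ℤ/10

Derivation:
rank_ℚ(R)=2; free=3−2=1
SNF(R) diag = [5, 10] → torsion [5, 10]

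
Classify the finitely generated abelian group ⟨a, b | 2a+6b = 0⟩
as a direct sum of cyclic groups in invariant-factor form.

rank_ℚ(R)=1; free=2−1=1
SNF(R) diag = [2] → torsion [2]

Answer: M ≅ ℤ^1 ⊕ ℤ/2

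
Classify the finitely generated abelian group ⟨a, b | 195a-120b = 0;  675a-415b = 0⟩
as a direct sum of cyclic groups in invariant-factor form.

rank_ℚ(R)=2; free=2−2=0
SNF(R) diag = [5, 15] → torsion [5, 15]

Answer: M ≅ ℤ/5 ⊕ ℤ/15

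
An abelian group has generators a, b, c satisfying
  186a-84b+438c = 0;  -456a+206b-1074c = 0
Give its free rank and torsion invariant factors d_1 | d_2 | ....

rank_ℚ(R)=2; free=3−2=1
SNF(R) diag = [2, 6] → torsion [2, 6]

Answer: M ≅ ℤ^1 ⊕ ℤ/2 ⊕ ℤ/6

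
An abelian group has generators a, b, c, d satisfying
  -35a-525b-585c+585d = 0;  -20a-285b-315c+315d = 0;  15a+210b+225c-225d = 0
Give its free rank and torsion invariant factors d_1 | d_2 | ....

rank_ℚ(R)=3; free=4−3=1
SNF(R) diag = [5, 15, 45] → torsion [5, 15, 45]

Answer: M ≅ ℤ^1 ⊕ ℤ/5 ⊕ ℤ/15 ⊕ ℤ/45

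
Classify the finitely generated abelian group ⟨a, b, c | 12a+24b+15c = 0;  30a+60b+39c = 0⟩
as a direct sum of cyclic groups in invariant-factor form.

rank_ℚ(R)=2; free=3−2=1
SNF(R) diag = [3, 6] → torsion [3, 6]

Answer: M ≅ ℤ^1 ⊕ ℤ/3 ⊕ ℤ/6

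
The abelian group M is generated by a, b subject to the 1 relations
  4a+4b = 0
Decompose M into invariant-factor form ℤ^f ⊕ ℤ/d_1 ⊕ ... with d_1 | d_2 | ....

Answer: M ≅ ℤ^1 ⊕ ℤ/4

Derivation:
rank_ℚ(R)=1; free=2−1=1
SNF(R) diag = [4] → torsion [4]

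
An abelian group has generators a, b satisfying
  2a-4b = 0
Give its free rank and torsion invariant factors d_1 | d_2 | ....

Answer: M ≅ ℤ^1 ⊕ ℤ/2

Derivation:
rank_ℚ(R)=1; free=2−1=1
SNF(R) diag = [2] → torsion [2]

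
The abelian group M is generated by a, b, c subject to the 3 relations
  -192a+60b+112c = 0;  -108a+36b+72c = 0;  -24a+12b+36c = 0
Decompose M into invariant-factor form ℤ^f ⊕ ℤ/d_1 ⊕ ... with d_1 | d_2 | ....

rank_ℚ(R)=3; free=3−3=0
SNF(R) diag = [4, 12, 36] → torsion [4, 12, 36]

Answer: M ≅ ℤ/4 ⊕ ℤ/12 ⊕ ℤ/36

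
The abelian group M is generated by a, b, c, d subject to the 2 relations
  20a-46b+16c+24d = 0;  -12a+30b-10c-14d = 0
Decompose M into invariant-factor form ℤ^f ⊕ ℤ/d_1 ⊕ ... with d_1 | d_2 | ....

Answer: M ≅ ℤ^2 ⊕ ℤ/2 ⊕ ℤ/2

Derivation:
rank_ℚ(R)=2; free=4−2=2
SNF(R) diag = [2, 2] → torsion [2, 2]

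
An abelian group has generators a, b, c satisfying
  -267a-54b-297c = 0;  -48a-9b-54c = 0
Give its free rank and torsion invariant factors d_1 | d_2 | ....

Answer: M ≅ ℤ^1 ⊕ ℤ/3 ⊕ ℤ/9

Derivation:
rank_ℚ(R)=2; free=3−2=1
SNF(R) diag = [3, 9] → torsion [3, 9]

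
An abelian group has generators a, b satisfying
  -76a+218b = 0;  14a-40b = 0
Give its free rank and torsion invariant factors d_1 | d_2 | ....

Answer: M ≅ ℤ/2 ⊕ ℤ/6

Derivation:
rank_ℚ(R)=2; free=2−2=0
SNF(R) diag = [2, 6] → torsion [2, 6]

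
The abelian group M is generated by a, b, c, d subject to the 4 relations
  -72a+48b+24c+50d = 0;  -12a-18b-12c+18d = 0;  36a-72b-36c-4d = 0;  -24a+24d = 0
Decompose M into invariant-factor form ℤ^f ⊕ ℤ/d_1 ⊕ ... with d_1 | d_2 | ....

rank_ℚ(R)=4; free=4−4=0
SNF(R) diag = [2, 6, 12, 24] → torsion [2, 6, 12, 24]

Answer: M ≅ ℤ/2 ⊕ ℤ/6 ⊕ ℤ/12 ⊕ ℤ/24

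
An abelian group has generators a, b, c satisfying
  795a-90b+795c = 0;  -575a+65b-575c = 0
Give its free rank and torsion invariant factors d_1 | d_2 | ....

rank_ℚ(R)=2; free=3−2=1
SNF(R) diag = [5, 15] → torsion [5, 15]

Answer: M ≅ ℤ^1 ⊕ ℤ/5 ⊕ ℤ/15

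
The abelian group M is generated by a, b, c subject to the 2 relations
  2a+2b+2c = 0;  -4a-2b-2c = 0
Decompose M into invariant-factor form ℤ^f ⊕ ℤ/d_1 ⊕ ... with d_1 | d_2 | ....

Answer: M ≅ ℤ^1 ⊕ ℤ/2 ⊕ ℤ/2

Derivation:
rank_ℚ(R)=2; free=3−2=1
SNF(R) diag = [2, 2] → torsion [2, 2]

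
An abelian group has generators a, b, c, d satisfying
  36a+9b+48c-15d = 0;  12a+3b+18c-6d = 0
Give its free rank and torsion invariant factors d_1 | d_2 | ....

Answer: M ≅ ℤ^2 ⊕ ℤ/3 ⊕ ℤ/3

Derivation:
rank_ℚ(R)=2; free=4−2=2
SNF(R) diag = [3, 3] → torsion [3, 3]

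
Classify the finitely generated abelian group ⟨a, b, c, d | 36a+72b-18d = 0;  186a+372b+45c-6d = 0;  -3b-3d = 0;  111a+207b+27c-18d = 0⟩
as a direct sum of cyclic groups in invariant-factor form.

Answer: M ≅ ℤ/3 ⊕ ℤ/3 ⊕ ℤ/9 ⊕ ℤ/18

Derivation:
rank_ℚ(R)=4; free=4−4=0
SNF(R) diag = [3, 3, 9, 18] → torsion [3, 3, 9, 18]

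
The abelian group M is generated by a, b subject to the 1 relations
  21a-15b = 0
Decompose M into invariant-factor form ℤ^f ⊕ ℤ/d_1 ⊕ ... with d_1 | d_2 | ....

Answer: M ≅ ℤ^1 ⊕ ℤ/3

Derivation:
rank_ℚ(R)=1; free=2−1=1
SNF(R) diag = [3] → torsion [3]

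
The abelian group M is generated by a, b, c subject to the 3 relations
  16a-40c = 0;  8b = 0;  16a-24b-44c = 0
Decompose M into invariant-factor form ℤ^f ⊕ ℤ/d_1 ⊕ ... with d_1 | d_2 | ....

rank_ℚ(R)=3; free=3−3=0
SNF(R) diag = [4, 8, 16] → torsion [4, 8, 16]

Answer: M ≅ ℤ/4 ⊕ ℤ/8 ⊕ ℤ/16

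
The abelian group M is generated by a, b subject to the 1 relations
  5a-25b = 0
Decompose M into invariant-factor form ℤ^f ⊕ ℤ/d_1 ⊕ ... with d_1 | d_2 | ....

rank_ℚ(R)=1; free=2−1=1
SNF(R) diag = [5] → torsion [5]

Answer: M ≅ ℤ^1 ⊕ ℤ/5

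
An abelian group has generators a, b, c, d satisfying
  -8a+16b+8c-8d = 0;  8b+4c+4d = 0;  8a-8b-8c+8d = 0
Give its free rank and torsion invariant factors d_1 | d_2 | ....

Answer: M ≅ ℤ^1 ⊕ ℤ/4 ⊕ ℤ/8 ⊕ ℤ/8

Derivation:
rank_ℚ(R)=3; free=4−3=1
SNF(R) diag = [4, 8, 8] → torsion [4, 8, 8]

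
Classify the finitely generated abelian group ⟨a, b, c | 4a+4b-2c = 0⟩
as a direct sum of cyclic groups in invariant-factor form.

rank_ℚ(R)=1; free=3−1=2
SNF(R) diag = [2] → torsion [2]

Answer: M ≅ ℤ^2 ⊕ ℤ/2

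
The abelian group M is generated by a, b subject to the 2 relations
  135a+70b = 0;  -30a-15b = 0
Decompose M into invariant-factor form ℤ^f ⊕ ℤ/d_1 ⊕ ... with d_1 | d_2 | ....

rank_ℚ(R)=2; free=2−2=0
SNF(R) diag = [5, 15] → torsion [5, 15]

Answer: M ≅ ℤ/5 ⊕ ℤ/15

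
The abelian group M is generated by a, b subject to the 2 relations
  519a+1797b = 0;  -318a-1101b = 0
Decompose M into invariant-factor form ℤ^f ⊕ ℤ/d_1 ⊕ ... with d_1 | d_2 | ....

rank_ℚ(R)=2; free=2−2=0
SNF(R) diag = [3, 9] → torsion [3, 9]

Answer: M ≅ ℤ/3 ⊕ ℤ/9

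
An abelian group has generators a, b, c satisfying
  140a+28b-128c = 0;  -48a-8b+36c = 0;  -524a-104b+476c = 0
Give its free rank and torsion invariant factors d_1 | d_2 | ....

rank_ℚ(R)=3; free=3−3=0
SNF(R) diag = [4, 4, 12] → torsion [4, 4, 12]

Answer: M ≅ ℤ/4 ⊕ ℤ/4 ⊕ ℤ/12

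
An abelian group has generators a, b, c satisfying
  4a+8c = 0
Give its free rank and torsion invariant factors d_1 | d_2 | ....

Answer: M ≅ ℤ^2 ⊕ ℤ/4

Derivation:
rank_ℚ(R)=1; free=3−1=2
SNF(R) diag = [4] → torsion [4]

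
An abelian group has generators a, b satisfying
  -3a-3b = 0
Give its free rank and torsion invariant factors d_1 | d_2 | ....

Answer: M ≅ ℤ^1 ⊕ ℤ/3

Derivation:
rank_ℚ(R)=1; free=2−1=1
SNF(R) diag = [3] → torsion [3]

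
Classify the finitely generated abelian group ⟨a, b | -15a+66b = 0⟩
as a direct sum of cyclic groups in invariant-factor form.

Answer: M ≅ ℤ^1 ⊕ ℤ/3

Derivation:
rank_ℚ(R)=1; free=2−1=1
SNF(R) diag = [3] → torsion [3]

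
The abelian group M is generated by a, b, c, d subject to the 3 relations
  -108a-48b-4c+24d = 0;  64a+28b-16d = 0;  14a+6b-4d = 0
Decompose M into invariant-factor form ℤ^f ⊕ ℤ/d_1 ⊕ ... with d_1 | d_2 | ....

Answer: M ≅ ℤ^1 ⊕ ℤ/2 ⊕ ℤ/4 ⊕ ℤ/4

Derivation:
rank_ℚ(R)=3; free=4−3=1
SNF(R) diag = [2, 4, 4] → torsion [2, 4, 4]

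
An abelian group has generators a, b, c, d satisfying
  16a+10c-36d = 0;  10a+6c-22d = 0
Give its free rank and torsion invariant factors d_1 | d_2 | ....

Answer: M ≅ ℤ^2 ⊕ ℤ/2 ⊕ ℤ/2

Derivation:
rank_ℚ(R)=2; free=4−2=2
SNF(R) diag = [2, 2] → torsion [2, 2]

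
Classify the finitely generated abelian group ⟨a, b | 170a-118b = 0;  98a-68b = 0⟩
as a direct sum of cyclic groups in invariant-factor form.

Answer: M ≅ ℤ/2 ⊕ ℤ/2

Derivation:
rank_ℚ(R)=2; free=2−2=0
SNF(R) diag = [2, 2] → torsion [2, 2]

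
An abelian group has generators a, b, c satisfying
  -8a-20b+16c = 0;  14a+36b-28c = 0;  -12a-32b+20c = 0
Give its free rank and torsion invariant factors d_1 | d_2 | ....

rank_ℚ(R)=3; free=3−3=0
SNF(R) diag = [2, 4, 4] → torsion [2, 4, 4]

Answer: M ≅ ℤ/2 ⊕ ℤ/4 ⊕ ℤ/4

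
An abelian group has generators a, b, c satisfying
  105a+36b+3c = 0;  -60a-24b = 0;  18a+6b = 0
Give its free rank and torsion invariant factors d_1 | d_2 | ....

rank_ℚ(R)=3; free=3−3=0
SNF(R) diag = [3, 6, 12] → torsion [3, 6, 12]

Answer: M ≅ ℤ/3 ⊕ ℤ/6 ⊕ ℤ/12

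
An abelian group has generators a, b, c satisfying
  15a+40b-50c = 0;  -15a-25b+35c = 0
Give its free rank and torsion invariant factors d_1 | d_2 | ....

Answer: M ≅ ℤ^1 ⊕ ℤ/5 ⊕ ℤ/15

Derivation:
rank_ℚ(R)=2; free=3−2=1
SNF(R) diag = [5, 15] → torsion [5, 15]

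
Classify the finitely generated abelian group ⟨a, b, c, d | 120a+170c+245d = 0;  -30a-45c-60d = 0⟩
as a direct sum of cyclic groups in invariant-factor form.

rank_ℚ(R)=2; free=4−2=2
SNF(R) diag = [5, 15] → torsion [5, 15]

Answer: M ≅ ℤ^2 ⊕ ℤ/5 ⊕ ℤ/15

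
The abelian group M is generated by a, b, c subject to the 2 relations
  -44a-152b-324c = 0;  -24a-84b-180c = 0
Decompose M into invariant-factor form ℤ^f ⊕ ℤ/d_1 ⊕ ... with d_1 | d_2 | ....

Answer: M ≅ ℤ^1 ⊕ ℤ/4 ⊕ ℤ/12

Derivation:
rank_ℚ(R)=2; free=3−2=1
SNF(R) diag = [4, 12] → torsion [4, 12]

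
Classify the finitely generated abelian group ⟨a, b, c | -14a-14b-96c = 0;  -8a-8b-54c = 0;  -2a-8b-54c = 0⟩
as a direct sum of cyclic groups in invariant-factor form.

Answer: M ≅ ℤ/2 ⊕ ℤ/6 ⊕ ℤ/6

Derivation:
rank_ℚ(R)=3; free=3−3=0
SNF(R) diag = [2, 6, 6] → torsion [2, 6, 6]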